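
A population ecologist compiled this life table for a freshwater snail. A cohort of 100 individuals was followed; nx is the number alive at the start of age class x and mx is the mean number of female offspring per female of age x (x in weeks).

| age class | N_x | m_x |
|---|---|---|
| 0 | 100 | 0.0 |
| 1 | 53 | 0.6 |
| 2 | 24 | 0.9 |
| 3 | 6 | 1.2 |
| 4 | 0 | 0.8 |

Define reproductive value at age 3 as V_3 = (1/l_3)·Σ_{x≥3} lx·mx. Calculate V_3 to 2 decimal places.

1.20

lx = nx/n0 = nx/100: 1, 0.53, 0.24, 0.06, 0
lx·mx for x ≥ 3: 0.072, 0 → sum = 0.072
V_3 = 0.072 / l_3 = 0.072 / 0.06 = 1.2 → 1.20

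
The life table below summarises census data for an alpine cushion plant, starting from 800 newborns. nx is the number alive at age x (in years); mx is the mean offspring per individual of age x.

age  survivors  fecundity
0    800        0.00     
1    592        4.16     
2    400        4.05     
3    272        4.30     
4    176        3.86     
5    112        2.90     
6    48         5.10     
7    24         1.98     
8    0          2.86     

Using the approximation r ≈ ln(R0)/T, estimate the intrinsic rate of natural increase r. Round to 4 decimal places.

lx = nx/n0 = nx/800: 1, 0.74, 0.5, 0.34, 0.22, 0.14, 0.06, 0.03, 0
R0 = Σ lx·mx = 0 + 3.0784 + 2.025 + 1.462 + 0.8492 + 0.406 + 0.306 + 0.0594 + 0 = 8.186
Σ x·lx·mx = 19.193; T = 19.193/8.186 = 2.34461…
r ≈ ln(R0)/T = ln(8.186)/2.34461… = 0.896705… → 0.8967

0.8967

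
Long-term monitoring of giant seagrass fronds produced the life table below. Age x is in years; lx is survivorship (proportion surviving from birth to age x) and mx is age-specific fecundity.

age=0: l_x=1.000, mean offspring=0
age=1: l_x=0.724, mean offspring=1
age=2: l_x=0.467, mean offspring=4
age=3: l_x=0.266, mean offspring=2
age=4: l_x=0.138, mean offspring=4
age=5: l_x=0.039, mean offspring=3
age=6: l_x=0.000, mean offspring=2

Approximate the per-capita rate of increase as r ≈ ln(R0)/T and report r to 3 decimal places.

R0 = Σ lx·mx = 0 + 0.724 + 1.868 + 0.532 + 0.552 + 0.117 + 0 = 3.793
Σ x·lx·mx = 8.849; T = 8.849/3.793 = 2.33298…
r ≈ ln(R0)/T = ln(3.793)/2.33298… = 0.57144… → 0.571

0.571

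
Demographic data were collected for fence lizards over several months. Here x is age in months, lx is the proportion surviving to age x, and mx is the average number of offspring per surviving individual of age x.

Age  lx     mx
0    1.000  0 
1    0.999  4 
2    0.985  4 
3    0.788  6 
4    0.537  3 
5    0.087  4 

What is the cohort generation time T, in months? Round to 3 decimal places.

lx·mx: 0, 3.996, 3.94, 4.728, 1.611, 0.348 → R0 = 14.623
x·lx·mx: 0, 3.996, 7.88, 14.184, 6.444, 1.74 → Σ = 34.244
T = 34.244 / 14.623 = 2.34179… → 2.342

2.342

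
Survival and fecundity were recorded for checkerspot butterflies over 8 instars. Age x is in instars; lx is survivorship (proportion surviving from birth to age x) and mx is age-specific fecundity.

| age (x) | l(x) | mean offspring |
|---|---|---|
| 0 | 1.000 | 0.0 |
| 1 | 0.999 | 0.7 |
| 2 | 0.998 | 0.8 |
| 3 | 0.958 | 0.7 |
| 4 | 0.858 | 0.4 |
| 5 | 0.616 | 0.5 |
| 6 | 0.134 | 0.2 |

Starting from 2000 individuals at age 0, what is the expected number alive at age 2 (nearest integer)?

Expected survivors = N0 · l_2 = 2000 × 0.998 = 1996 → 1996

1996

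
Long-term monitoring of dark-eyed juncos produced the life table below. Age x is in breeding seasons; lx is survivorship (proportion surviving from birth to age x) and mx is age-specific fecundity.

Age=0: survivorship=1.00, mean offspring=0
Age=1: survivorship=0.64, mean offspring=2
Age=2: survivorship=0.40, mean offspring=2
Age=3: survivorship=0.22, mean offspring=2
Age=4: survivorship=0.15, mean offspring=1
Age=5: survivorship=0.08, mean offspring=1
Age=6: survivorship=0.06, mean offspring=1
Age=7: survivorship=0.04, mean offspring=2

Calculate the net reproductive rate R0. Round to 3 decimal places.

lx·mx by age: 0, 1.28, 0.8, 0.44, 0.15, 0.08, 0.06, 0.08
R0 = Σ lx·mx = 2.89 → 2.890

2.890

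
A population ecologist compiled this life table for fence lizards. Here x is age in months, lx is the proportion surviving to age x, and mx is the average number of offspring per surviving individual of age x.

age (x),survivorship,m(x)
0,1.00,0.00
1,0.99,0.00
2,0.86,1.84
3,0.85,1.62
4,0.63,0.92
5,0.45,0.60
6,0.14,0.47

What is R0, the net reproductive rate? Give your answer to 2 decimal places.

3.87

lx·mx by age: 0, 0, 1.5824, 1.377, 0.5796, 0.27, 0.0658
R0 = Σ lx·mx = 3.8748 → 3.87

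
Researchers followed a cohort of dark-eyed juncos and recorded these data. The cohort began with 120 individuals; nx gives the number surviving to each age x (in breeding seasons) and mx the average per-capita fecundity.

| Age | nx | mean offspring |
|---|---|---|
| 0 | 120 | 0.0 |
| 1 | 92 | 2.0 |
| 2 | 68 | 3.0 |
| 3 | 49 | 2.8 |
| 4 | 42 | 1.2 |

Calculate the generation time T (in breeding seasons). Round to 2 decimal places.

2.09

lx = nx/n0 = nx/120: 1, 0.76667…, 0.56667…, 0.40833…, 0.35
lx·mx: 0, 1.533333…, 1.7…, 1.143333…, 0.42 → R0 = 4.796667…
x·lx·mx: 0, 1.533333…, 3.4…, 3.43…, 1.68 → Σ = 10.043333…
T = 10.043333… / 4.796667… = 2.093815… → 2.09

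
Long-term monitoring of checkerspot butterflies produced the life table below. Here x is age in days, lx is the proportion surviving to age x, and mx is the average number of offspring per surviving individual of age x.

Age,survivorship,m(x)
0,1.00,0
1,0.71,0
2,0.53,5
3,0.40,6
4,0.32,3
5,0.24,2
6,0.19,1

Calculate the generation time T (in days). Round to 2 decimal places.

lx·mx: 0, 0, 2.65, 2.4, 0.96, 0.48, 0.19 → R0 = 6.68
x·lx·mx: 0, 0, 5.3, 7.2, 3.84, 2.4, 1.14 → Σ = 19.88
T = 19.88 / 6.68 = 2.976048… → 2.98

2.98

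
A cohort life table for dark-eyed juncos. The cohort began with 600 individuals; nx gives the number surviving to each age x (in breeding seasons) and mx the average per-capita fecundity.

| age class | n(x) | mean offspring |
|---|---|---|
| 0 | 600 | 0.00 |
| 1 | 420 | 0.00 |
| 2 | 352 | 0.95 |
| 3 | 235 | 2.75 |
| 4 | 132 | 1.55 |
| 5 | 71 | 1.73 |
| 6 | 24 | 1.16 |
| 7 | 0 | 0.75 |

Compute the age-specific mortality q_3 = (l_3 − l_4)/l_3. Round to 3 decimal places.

0.438

lx = nx/n0 = nx/600: 1, 0.7, 0.58667…, 0.39167…, 0.22, 0.11833…, 0.04, 0
q_3 = (l_3 − l_4) / l_3 = (0.391667… − 0.22) / 0.391667…
     = 0.171667… / 0.391667… = 0.438298… → 0.438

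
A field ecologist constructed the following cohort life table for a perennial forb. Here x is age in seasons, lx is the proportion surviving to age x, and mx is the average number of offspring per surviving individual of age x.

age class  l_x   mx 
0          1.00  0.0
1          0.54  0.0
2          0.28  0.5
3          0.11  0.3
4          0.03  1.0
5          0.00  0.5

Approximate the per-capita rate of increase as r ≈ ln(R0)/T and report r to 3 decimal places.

R0 = Σ lx·mx = 0 + 0 + 0.14 + 0.033 + 0.03 + 0 = 0.203
Σ x·lx·mx = 0.499; T = 0.499/0.203 = 2.45813…
r ≈ ln(R0)/T = ln(0.203)/2.45813… = -0.64868… → -0.649

-0.649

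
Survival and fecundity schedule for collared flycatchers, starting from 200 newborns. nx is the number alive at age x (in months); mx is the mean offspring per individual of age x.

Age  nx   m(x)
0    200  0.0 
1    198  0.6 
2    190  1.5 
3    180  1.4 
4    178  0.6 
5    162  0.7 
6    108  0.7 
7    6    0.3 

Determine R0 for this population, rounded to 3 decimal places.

lx = nx/n0 = nx/200: 1, 0.99, 0.95, 0.9, 0.89, 0.81, 0.54, 0.03
lx·mx by age: 0, 0.594, 1.425, 1.26, 0.534, 0.567, 0.378, 0.009
R0 = Σ lx·mx = 4.767 → 4.767

4.767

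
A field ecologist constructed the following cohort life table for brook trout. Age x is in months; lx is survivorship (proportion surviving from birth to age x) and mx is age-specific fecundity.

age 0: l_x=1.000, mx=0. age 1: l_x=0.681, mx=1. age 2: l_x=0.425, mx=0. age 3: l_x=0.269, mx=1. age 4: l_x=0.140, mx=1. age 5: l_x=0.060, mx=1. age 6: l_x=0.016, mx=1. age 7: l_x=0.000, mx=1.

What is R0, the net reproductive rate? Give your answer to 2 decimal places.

1.17

lx·mx by age: 0, 0.681, 0, 0.269, 0.14, 0.06, 0.016, 0
R0 = Σ lx·mx = 1.166 → 1.17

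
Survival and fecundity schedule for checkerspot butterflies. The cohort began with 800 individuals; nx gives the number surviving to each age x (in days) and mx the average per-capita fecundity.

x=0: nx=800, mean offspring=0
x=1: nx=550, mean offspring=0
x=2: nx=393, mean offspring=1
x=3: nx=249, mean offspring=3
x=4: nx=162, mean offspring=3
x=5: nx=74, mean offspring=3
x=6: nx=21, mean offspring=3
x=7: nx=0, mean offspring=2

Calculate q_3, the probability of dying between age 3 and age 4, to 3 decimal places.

0.349

lx = nx/n0 = nx/800: 1, 0.6875, 0.49125, 0.31125, 0.2025, 0.0925, 0.02625, 0
q_3 = (l_3 − l_4) / l_3 = (0.31125 − 0.2025) / 0.31125
     = 0.10875 / 0.31125 = 0.349398… → 0.349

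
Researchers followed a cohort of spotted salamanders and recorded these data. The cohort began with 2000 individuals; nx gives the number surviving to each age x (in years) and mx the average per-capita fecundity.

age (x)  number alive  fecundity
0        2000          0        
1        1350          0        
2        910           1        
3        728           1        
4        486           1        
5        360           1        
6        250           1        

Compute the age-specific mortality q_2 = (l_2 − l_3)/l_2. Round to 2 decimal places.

0.20

lx = nx/n0 = nx/2000: 1, 0.675, 0.455, 0.364, 0.243, 0.18, 0.125
q_2 = (l_2 − l_3) / l_2 = (0.455 − 0.364) / 0.455
     = 0.091 / 0.455 = 0.2 → 0.20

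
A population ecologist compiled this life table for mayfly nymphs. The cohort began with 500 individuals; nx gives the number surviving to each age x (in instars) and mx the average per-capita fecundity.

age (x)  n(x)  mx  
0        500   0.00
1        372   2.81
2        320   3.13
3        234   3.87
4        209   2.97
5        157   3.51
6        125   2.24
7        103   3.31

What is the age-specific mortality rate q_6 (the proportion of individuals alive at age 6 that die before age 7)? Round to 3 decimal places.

lx = nx/n0 = nx/500: 1, 0.744, 0.64, 0.468, 0.418, 0.314, 0.25, 0.206
q_6 = (l_6 − l_7) / l_6 = (0.25 − 0.206) / 0.25
     = 0.044 / 0.25 = 0.176 → 0.176

0.176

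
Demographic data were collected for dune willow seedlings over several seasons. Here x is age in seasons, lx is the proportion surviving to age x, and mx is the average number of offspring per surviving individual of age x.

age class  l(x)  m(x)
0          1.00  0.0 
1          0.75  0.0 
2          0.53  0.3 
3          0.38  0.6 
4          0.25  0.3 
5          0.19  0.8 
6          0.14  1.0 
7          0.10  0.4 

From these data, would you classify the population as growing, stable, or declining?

declining

R0 = Σ lx·mx = 0 + 0 + 0.159 + 0.228 + 0.075 + 0.152 + 0.14 + 0.04 = 0.794
R0 < 1, so the population is declining.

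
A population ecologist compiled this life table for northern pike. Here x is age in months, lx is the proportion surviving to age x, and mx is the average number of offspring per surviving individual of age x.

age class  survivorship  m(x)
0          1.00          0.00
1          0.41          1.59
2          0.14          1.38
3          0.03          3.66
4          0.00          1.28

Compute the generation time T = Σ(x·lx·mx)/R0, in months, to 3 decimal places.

1.432

lx·mx: 0, 0.6519, 0.1932, 0.1098, 0 → R0 = 0.9549
x·lx·mx: 0, 0.6519, 0.3864, 0.3294, 0 → Σ = 1.3677
T = 1.3677 / 0.9549 = 1.432297… → 1.432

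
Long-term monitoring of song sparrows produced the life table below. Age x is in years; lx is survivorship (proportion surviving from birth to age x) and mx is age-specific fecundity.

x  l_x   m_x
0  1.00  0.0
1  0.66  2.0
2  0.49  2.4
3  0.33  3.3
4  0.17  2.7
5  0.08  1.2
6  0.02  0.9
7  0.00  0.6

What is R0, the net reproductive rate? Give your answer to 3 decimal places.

lx·mx by age: 0, 1.32, 1.176, 1.089, 0.459, 0.096, 0.018, 0
R0 = Σ lx·mx = 4.158 → 4.158

4.158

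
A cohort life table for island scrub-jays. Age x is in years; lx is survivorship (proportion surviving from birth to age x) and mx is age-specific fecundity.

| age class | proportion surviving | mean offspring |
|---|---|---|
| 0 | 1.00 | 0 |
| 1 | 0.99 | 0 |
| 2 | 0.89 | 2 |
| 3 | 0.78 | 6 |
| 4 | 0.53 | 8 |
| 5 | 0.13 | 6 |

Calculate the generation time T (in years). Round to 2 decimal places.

lx·mx: 0, 0, 1.78, 4.68, 4.24, 0.78 → R0 = 11.48
x·lx·mx: 0, 0, 3.56, 14.04, 16.96, 3.9 → Σ = 38.46
T = 38.46 / 11.48 = 3.350174… → 3.35

3.35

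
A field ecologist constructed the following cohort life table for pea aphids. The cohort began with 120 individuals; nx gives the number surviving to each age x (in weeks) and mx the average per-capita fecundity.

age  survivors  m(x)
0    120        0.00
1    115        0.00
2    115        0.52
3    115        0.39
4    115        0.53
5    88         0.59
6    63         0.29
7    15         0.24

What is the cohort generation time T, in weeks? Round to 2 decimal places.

lx = nx/n0 = nx/120: 1, 0.95833…, 0.95833…, 0.95833…, 0.95833…, 0.73333…, 0.525, 0.125
lx·mx: 0, 0, 0.498333…, 0.37375…, 0.507917…, 0.432667…, 0.15225, 0.03 → R0 = 1.994917…
x·lx·mx: 0, 0, 0.996667…, 1.12125…, 2.031667…, 2.163333…, 0.9135, 0.21 → Σ = 7.436417…
T = 7.436417… / 1.994917… = 3.727683… → 3.73

3.73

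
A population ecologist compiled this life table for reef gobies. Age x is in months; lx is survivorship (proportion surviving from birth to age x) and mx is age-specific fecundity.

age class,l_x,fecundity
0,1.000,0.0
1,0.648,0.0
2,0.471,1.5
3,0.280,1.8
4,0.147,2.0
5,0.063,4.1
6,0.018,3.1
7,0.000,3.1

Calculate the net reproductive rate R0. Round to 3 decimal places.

lx·mx by age: 0, 0, 0.7065, 0.504, 0.294, 0.2583, 0.0558, 0
R0 = Σ lx·mx = 1.8186 → 1.819

1.819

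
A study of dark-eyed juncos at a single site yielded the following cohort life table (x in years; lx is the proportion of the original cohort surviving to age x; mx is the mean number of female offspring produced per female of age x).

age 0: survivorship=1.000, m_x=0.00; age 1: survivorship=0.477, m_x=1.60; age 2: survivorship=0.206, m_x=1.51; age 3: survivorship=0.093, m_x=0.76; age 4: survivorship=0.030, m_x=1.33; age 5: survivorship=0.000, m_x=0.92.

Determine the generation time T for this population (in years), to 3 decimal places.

1.483

lx·mx: 0, 0.7632, 0.31106, 0.07068, 0.0399, 0 → R0 = 1.18484
x·lx·mx: 0, 0.7632, 0.62212, 0.21204, 0.1596, 0 → Σ = 1.75696
T = 1.75696 / 1.18484 = 1.482867… → 1.483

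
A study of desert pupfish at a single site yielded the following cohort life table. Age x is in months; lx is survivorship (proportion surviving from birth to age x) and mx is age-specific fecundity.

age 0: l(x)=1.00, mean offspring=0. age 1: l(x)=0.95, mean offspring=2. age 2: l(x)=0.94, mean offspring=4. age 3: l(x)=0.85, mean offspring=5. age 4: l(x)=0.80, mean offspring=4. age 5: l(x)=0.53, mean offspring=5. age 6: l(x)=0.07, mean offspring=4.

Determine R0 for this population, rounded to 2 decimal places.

16.04

lx·mx by age: 0, 1.9, 3.76, 4.25, 3.2, 2.65, 0.28
R0 = Σ lx·mx = 16.04 → 16.04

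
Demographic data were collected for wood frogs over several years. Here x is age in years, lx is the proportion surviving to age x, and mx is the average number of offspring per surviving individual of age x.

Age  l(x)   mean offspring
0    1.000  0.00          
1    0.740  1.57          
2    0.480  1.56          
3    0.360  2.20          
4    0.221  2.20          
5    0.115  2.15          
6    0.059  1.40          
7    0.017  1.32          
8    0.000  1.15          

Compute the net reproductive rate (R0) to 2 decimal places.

lx·mx by age: 0, 1.1618, 0.7488, 0.792, 0.4862, 0.24725, 0.0826, 0.02244, 0
R0 = Σ lx·mx = 3.54109 → 3.54

3.54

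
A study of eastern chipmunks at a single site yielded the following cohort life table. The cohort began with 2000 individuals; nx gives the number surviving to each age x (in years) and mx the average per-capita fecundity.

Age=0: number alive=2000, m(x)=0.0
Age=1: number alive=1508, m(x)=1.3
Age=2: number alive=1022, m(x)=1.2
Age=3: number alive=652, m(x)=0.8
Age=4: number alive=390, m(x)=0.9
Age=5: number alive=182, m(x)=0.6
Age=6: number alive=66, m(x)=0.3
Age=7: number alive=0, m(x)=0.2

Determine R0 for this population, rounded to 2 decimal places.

lx = nx/n0 = nx/2000: 1, 0.754, 0.511, 0.326, 0.195, 0.091, 0.033, 0
lx·mx by age: 0, 0.9802, 0.6132, 0.2608, 0.1755, 0.0546, 0.0099, 0
R0 = Σ lx·mx = 2.0942 → 2.09

2.09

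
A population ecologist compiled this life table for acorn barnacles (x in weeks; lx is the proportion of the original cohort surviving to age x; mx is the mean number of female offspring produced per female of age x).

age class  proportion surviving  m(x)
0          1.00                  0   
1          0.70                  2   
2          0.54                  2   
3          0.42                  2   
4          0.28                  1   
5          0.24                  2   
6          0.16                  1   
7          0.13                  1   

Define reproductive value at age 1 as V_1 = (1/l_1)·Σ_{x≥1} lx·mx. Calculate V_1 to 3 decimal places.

lx·mx for x ≥ 1: 1.4, 1.08, 0.84, 0.28, 0.48, 0.16, 0.13 → sum = 4.37
V_1 = 4.37 / l_1 = 4.37 / 0.7 = 6.242857… → 6.243

6.243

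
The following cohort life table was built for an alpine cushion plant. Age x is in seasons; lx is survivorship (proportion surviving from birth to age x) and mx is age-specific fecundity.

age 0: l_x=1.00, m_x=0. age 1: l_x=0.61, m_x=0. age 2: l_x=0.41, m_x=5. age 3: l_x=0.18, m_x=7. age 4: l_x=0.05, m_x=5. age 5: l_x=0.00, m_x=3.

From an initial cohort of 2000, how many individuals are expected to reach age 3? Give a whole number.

360

Expected survivors = N0 · l_3 = 2000 × 0.18 = 360 → 360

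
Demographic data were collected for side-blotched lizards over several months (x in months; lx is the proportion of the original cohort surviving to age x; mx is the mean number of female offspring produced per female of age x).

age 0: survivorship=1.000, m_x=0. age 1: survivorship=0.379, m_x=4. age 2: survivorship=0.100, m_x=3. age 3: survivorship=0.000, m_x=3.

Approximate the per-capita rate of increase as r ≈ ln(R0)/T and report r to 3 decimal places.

0.512

R0 = Σ lx·mx = 0 + 1.516 + 0.3 + 0 = 1.816
Σ x·lx·mx = 2.116; T = 2.116/1.816 = 1.1652…
r ≈ ln(R0)/T = ln(1.816)/1.1652… = 0.51205… → 0.512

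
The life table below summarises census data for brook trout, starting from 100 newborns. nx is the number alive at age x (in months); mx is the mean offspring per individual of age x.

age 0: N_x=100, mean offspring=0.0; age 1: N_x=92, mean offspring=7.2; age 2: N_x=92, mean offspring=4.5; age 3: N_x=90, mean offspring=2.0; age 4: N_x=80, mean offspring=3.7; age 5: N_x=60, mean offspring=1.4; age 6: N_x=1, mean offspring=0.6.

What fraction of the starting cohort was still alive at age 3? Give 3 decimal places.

l_3 = n_3/n_0 = 90/100 = 0.9 → 0.900

0.900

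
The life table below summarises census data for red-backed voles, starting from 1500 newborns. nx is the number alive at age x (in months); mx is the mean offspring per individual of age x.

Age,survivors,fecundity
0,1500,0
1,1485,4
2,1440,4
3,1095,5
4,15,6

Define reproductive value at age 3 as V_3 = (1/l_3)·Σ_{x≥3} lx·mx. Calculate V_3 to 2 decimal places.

lx = nx/n0 = nx/1500: 1, 0.99, 0.96, 0.73, 0.01
lx·mx for x ≥ 3: 3.65, 0.06 → sum = 3.71
V_3 = 3.71 / l_3 = 3.71 / 0.73 = 5.082192… → 5.08

5.08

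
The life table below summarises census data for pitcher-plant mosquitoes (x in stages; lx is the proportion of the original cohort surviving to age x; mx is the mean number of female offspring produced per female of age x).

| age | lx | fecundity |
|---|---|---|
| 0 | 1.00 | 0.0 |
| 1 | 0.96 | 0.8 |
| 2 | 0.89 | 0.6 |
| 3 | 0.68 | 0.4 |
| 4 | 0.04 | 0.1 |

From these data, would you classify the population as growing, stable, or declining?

growing

R0 = Σ lx·mx = 0 + 0.768 + 0.534 + 0.272 + 0.004 = 1.578
R0 > 1, so the population is growing.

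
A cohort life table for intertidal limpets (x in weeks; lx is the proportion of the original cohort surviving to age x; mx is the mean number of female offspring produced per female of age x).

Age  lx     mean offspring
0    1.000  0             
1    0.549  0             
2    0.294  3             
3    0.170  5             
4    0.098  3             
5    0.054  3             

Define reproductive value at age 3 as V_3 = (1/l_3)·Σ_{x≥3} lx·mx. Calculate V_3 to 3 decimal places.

7.682

lx·mx for x ≥ 3: 0.85, 0.294, 0.162 → sum = 1.306
V_3 = 1.306 / l_3 = 1.306 / 0.17 = 7.682353… → 7.682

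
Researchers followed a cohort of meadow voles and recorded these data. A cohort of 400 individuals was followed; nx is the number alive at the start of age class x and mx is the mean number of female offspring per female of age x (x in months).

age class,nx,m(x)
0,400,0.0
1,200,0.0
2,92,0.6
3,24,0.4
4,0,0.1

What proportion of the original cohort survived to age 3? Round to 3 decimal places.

0.060

l_3 = n_3/n_0 = 24/400 = 0.06 → 0.060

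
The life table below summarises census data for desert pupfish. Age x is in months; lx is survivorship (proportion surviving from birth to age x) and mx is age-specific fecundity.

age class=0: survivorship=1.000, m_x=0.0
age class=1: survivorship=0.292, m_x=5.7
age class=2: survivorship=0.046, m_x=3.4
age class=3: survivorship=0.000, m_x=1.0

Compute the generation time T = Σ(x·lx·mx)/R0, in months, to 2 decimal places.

1.09

lx·mx: 0, 1.6644, 0.1564, 0 → R0 = 1.8208
x·lx·mx: 0, 1.6644, 0.3128, 0 → Σ = 1.9772
T = 1.9772 / 1.8208 = 1.085896… → 1.09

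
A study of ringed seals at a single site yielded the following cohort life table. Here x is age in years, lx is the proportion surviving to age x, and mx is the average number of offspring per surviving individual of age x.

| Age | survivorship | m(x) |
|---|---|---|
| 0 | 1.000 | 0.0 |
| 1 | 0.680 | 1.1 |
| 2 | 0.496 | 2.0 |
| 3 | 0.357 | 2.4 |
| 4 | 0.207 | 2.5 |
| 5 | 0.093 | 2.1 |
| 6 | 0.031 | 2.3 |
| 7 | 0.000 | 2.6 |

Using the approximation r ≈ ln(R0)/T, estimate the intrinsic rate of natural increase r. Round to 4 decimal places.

0.4692

R0 = Σ lx·mx = 0 + 0.748 + 0.992 + 0.8568 + 0.5175 + 0.1953 + 0.0713 + 0 = 3.3809
Σ x·lx·mx = 8.7767; T = 8.7767/3.3809 = 2.59597…
r ≈ ln(R0)/T = ln(3.3809)/2.59597… = 0.469244… → 0.4692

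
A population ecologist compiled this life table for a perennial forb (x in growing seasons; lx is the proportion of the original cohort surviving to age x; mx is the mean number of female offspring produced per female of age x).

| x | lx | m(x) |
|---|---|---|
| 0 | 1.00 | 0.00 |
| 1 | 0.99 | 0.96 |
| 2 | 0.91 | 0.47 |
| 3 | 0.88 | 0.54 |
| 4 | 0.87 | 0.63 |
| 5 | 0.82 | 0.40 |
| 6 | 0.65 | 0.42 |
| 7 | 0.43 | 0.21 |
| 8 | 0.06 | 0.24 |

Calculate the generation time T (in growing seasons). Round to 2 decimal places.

lx·mx: 0, 0.9504, 0.4277, 0.4752, 0.5481, 0.328, 0.273, 0.0903, 0.0144 → R0 = 3.1071
x·lx·mx: 0, 0.9504, 0.8554, 1.4256, 2.1924, 1.64, 1.638, 0.6321, 0.1152 → Σ = 9.4491
T = 9.4491 / 3.1071 = 3.041132… → 3.04

3.04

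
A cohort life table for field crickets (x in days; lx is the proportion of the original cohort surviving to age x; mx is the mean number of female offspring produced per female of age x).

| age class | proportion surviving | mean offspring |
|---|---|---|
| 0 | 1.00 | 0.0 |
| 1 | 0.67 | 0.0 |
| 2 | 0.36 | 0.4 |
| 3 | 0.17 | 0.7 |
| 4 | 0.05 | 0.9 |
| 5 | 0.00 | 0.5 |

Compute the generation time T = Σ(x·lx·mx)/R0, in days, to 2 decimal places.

2.68

lx·mx: 0, 0, 0.144, 0.119, 0.045, 0 → R0 = 0.308
x·lx·mx: 0, 0, 0.288, 0.357, 0.18, 0 → Σ = 0.825
T = 0.825 / 0.308 = 2.678571… → 2.68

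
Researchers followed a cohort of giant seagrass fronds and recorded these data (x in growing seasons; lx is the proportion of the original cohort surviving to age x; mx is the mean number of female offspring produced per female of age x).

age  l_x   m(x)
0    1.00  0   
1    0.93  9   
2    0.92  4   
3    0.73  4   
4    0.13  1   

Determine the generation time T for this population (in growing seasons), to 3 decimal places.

lx·mx: 0, 8.37, 3.68, 2.92, 0.13 → R0 = 15.1
x·lx·mx: 0, 8.37, 7.36, 8.76, 0.52 → Σ = 25.01
T = 25.01 / 15.1 = 1.656291… → 1.656

1.656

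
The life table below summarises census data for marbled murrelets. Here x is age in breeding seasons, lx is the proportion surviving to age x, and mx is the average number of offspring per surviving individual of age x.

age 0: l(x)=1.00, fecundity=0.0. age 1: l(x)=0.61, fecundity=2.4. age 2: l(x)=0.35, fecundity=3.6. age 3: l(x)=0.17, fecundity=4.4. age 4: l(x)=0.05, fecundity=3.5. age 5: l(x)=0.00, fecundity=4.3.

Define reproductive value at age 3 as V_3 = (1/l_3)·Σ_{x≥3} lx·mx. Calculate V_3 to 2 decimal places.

lx·mx for x ≥ 3: 0.748, 0.175, 0 → sum = 0.923
V_3 = 0.923 / l_3 = 0.923 / 0.17 = 5.429412… → 5.43

5.43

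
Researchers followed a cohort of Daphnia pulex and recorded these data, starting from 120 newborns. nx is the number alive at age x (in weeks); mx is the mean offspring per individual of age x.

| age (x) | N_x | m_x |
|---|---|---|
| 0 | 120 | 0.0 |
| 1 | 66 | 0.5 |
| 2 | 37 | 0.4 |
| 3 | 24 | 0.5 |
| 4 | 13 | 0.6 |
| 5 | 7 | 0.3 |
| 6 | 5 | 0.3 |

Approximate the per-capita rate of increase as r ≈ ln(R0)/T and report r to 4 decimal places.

lx = nx/n0 = nx/120: 1, 0.55, 0.30833…, 0.2, 0.10833…, 0.05833…, 0.04167…
R0 = Σ lx·mx = 0 + 0.275 + 0.12333… + 0.1 + 0.065… + 0.0175… + 0.0125… = 0.593333…
Σ x·lx·mx = 1.244167…; T = 1.244167…/0.593333… = 2.09691…
r ≈ ln(R0)/T = ln(0.593333…)/2.09691… = -0.248937… → -0.2489

-0.2489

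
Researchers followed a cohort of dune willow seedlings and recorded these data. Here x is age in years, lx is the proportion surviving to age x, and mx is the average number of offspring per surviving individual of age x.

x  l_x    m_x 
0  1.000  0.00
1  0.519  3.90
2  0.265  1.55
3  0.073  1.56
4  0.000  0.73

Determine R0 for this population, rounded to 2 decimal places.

2.55

lx·mx by age: 0, 2.0241, 0.41075, 0.11388, 0
R0 = Σ lx·mx = 2.54873 → 2.55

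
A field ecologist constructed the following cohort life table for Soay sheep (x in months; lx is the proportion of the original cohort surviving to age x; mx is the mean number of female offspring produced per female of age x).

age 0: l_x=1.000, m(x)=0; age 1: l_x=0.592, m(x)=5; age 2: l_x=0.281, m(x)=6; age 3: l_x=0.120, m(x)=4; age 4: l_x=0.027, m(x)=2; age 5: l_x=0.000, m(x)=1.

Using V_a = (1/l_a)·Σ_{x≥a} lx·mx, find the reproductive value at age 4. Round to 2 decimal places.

lx·mx for x ≥ 4: 0.054, 0 → sum = 0.054
V_4 = 0.054 / l_4 = 0.054 / 0.027 = 2 → 2.00

2.00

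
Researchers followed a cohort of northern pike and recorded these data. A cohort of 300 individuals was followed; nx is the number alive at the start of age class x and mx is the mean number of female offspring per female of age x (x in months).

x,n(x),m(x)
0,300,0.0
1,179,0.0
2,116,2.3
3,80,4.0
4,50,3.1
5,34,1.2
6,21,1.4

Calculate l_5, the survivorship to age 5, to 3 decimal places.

l_5 = n_5/n_0 = 34/300 = 0.113333… → 0.113

0.113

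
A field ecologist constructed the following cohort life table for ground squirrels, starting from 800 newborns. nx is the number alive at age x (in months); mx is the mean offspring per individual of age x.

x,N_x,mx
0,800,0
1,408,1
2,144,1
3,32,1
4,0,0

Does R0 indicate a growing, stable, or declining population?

declining

lx = nx/n0 = nx/800: 1, 0.51, 0.18, 0.04, 0
R0 = Σ lx·mx = 0 + 0.51 + 0.18 + 0.04 + 0 = 0.73
R0 < 1, so the population is declining.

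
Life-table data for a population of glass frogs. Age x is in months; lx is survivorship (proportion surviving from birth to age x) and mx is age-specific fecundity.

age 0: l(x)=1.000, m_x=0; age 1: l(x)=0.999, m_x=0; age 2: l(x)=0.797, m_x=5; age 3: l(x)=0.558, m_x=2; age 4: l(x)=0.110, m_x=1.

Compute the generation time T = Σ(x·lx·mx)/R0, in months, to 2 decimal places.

2.26

lx·mx: 0, 0, 3.985, 1.116, 0.11 → R0 = 5.211
x·lx·mx: 0, 0, 7.97, 3.348, 0.44 → Σ = 11.758
T = 11.758 / 5.211 = 2.256381… → 2.26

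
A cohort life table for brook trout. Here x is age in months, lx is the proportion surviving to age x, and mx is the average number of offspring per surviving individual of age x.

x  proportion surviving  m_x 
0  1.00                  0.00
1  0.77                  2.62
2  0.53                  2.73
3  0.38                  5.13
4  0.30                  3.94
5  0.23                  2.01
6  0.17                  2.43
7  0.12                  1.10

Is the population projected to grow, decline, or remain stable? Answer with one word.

R0 = Σ lx·mx = 0 + 2.0174 + 1.4469 + 1.9494 + 1.182 + 0.4623 + 0.4131 + 0.132 = 7.6031
R0 > 1, so the population is growing.

growing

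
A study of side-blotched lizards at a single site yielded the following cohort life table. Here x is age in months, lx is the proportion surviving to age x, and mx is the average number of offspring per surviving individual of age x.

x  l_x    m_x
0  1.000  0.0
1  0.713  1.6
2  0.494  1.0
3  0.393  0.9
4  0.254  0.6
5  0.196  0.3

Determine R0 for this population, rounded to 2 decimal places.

lx·mx by age: 0, 1.1408, 0.494, 0.3537, 0.1524, 0.0588
R0 = Σ lx·mx = 2.1997 → 2.20

2.20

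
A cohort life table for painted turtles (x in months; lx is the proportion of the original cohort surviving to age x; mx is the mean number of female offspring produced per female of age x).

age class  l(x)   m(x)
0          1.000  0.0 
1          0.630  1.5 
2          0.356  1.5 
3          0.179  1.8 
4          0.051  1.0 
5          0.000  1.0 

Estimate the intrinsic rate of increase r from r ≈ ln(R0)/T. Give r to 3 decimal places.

R0 = Σ lx·mx = 0 + 0.945 + 0.534 + 0.3222 + 0.051 + 0 = 1.8522
Σ x·lx·mx = 3.1836; T = 3.1836/1.8522 = 1.71882…
r ≈ ln(R0)/T = ln(1.8522)/1.71882… = 0.3586… → 0.359

0.359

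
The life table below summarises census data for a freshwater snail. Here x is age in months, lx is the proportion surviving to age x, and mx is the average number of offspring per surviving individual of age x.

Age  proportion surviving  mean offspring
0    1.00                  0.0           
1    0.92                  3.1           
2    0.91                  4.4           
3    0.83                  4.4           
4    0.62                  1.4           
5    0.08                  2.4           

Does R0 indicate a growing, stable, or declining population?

R0 = Σ lx·mx = 0 + 2.852 + 4.004 + 3.652 + 0.868 + 0.192 = 11.568
R0 > 1, so the population is growing.

growing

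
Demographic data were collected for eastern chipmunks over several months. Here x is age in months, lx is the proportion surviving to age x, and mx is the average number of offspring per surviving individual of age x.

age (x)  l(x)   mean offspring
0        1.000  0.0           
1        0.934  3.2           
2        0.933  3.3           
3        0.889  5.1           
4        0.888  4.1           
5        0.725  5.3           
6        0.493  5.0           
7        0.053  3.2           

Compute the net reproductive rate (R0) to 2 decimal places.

20.72

lx·mx by age: 0, 2.9888, 3.0789, 4.5339, 3.6408, 3.8425, 2.465, 0.1696
R0 = Σ lx·mx = 20.7195 → 20.72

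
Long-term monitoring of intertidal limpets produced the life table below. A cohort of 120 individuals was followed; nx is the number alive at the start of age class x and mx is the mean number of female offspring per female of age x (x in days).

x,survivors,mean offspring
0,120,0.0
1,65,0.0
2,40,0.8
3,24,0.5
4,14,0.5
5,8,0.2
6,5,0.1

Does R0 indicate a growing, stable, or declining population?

declining

lx = nx/n0 = nx/120: 1, 0.54167…, 0.33333…, 0.2, 0.11667…, 0.06667…, 0.04167…
R0 = Σ lx·mx = 0 + 0 + 0.266667… + 0.1 + 0.058333… + 0.013333… + 0.004167… = 0.4425…
R0 < 1, so the population is declining.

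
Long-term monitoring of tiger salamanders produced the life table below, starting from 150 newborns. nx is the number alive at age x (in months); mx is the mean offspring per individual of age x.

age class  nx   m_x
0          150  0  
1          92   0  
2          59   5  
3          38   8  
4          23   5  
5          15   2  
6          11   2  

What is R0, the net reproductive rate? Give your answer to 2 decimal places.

lx = nx/n0 = nx/150: 1, 0.61333…, 0.39333…, 0.25333…, 0.15333…, 0.1, 0.07333…
lx·mx by age: 0, 0, 1.966667…, 2.026667…, 0.766667…, 0.2, 0.146667…
R0 = Σ lx·mx = 5.106667… → 5.11

5.11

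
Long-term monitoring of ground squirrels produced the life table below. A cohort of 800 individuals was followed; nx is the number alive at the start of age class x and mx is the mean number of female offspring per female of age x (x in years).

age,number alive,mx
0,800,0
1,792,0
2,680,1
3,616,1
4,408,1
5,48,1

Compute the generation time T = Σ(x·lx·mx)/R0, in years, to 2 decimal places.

2.90

lx = nx/n0 = nx/800: 1, 0.99, 0.85, 0.77, 0.51, 0.06
lx·mx: 0, 0, 0.85, 0.77, 0.51, 0.06 → R0 = 2.19
x·lx·mx: 0, 0, 1.7, 2.31, 2.04, 0.3 → Σ = 6.35
T = 6.35 / 2.19 = 2.899543… → 2.90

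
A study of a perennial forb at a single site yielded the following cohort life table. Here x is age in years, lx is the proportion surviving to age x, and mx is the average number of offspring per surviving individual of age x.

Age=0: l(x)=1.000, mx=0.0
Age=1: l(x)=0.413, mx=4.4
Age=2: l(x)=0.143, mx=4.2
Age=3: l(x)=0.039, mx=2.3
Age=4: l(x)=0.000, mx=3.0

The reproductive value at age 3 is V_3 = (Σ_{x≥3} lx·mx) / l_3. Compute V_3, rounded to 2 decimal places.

2.30

lx·mx for x ≥ 3: 0.0897, 0 → sum = 0.0897
V_3 = 0.0897 / l_3 = 0.0897 / 0.039 = 2.3 → 2.30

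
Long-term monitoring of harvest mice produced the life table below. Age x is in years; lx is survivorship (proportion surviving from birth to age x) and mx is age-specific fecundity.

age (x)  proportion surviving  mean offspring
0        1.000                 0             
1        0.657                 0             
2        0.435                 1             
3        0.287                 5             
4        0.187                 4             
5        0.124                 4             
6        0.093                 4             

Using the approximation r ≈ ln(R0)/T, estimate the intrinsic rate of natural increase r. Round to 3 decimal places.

R0 = Σ lx·mx = 0 + 0 + 0.435 + 1.435 + 0.748 + 0.496 + 0.372 = 3.486
Σ x·lx·mx = 12.879; T = 12.879/3.486 = 3.69449…
r ≈ ln(R0)/T = ln(3.486)/3.69449… = 0.338… → 0.338

0.338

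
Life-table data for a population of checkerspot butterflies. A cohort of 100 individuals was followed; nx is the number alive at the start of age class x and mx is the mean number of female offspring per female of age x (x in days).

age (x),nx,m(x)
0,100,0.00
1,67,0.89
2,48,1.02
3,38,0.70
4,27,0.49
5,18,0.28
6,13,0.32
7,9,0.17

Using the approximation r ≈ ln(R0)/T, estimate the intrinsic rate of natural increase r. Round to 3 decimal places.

lx = nx/n0 = nx/100: 1, 0.67, 0.48, 0.38, 0.27, 0.18, 0.13, 0.09
R0 = Σ lx·mx = 0 + 0.5963 + 0.4896 + 0.266 + 0.1323 + 0.0504 + 0.0416 + 0.0153 = 1.5915
Σ x·lx·mx = 3.5114; T = 3.5114/1.5915 = 2.20635…
r ≈ ln(R0)/T = ln(1.5915)/2.20635… = 0.21061… → 0.211

0.211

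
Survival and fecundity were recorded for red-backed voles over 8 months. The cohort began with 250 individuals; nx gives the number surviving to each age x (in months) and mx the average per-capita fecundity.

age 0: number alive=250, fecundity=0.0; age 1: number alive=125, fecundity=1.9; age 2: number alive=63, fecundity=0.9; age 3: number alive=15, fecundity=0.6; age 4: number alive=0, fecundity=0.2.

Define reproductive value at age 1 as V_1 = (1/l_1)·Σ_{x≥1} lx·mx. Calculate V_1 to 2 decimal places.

2.43

lx = nx/n0 = nx/250: 1, 0.5, 0.252, 0.06, 0
lx·mx for x ≥ 1: 0.95, 0.2268, 0.036, 0 → sum = 1.2128
V_1 = 1.2128 / l_1 = 1.2128 / 0.5 = 2.4256 → 2.43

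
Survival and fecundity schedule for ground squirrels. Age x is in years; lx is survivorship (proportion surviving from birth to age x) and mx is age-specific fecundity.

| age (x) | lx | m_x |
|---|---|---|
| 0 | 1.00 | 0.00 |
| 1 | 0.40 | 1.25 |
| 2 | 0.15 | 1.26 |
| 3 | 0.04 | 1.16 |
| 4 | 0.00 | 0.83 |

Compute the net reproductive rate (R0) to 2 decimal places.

lx·mx by age: 0, 0.5, 0.189, 0.0464, 0
R0 = Σ lx·mx = 0.7354 → 0.74

0.74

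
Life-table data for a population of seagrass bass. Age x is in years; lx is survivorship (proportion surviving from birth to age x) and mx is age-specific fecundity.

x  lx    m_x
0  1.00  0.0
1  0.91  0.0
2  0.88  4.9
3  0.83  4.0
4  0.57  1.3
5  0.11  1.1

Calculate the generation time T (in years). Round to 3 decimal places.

2.608

lx·mx: 0, 0, 4.312, 3.32, 0.741, 0.121 → R0 = 8.494
x·lx·mx: 0, 0, 8.624, 9.96, 2.964, 0.605 → Σ = 22.153
T = 22.153 / 8.494 = 2.608076… → 2.608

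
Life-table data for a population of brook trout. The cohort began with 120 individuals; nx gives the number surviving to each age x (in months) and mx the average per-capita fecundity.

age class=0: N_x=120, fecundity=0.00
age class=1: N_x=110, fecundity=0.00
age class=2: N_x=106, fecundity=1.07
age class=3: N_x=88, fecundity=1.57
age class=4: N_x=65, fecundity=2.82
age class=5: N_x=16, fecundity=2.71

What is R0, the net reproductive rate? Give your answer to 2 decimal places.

3.99

lx = nx/n0 = nx/120: 1, 0.91667…, 0.88333…, 0.73333…, 0.54167…, 0.13333…
lx·mx by age: 0, 0, 0.945167…, 1.151333…, 1.5275…, 0.361333…
R0 = Σ lx·mx = 3.985333… → 3.99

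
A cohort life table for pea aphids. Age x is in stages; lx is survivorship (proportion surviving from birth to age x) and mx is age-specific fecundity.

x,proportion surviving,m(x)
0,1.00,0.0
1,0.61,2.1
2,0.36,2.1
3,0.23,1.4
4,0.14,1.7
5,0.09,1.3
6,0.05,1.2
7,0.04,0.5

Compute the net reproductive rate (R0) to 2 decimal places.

lx·mx by age: 0, 1.281, 0.756, 0.322, 0.238, 0.117, 0.06, 0.02
R0 = Σ lx·mx = 2.794 → 2.79

2.79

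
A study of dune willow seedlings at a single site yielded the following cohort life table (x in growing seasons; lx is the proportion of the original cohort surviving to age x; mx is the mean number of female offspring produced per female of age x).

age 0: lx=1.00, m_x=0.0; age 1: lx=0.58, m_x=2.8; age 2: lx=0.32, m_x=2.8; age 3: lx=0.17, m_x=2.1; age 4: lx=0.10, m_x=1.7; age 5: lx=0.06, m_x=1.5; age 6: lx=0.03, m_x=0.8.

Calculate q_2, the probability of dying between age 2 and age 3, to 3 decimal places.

q_2 = (l_2 − l_3) / l_2 = (0.32 − 0.17) / 0.32
     = 0.15 / 0.32 = 0.46875 → 0.469

0.469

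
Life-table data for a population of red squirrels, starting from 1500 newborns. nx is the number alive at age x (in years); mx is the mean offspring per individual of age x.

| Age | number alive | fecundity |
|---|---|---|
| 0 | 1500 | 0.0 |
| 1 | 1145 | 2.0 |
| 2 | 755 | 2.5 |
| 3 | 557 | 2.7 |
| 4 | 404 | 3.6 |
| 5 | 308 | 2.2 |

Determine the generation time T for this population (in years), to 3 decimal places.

2.532

lx = nx/n0 = nx/1500: 1, 0.76333…, 0.50333…, 0.37133…, 0.26933…, 0.20533…
lx·mx: 0, 1.526667…, 1.258333…, 1.0026…, 0.9696…, 0.451733… → R0 = 5.208933…
x·lx·mx: 0, 1.526667…, 2.516667…, 3.0078…, 3.8784…, 2.258667… → Σ = 13.1882…
T = 13.1882… / 5.208933… = 2.531843… → 2.532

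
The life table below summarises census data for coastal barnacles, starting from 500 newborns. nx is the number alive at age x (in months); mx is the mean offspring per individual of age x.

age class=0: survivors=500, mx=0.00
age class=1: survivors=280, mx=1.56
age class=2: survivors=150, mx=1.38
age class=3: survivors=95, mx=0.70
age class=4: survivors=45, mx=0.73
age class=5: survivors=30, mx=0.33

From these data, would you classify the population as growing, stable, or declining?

lx = nx/n0 = nx/500: 1, 0.56, 0.3, 0.19, 0.09, 0.06
R0 = Σ lx·mx = 0 + 0.8736 + 0.414 + 0.133 + 0.0657 + 0.0198 = 1.5061
R0 > 1, so the population is growing.

growing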